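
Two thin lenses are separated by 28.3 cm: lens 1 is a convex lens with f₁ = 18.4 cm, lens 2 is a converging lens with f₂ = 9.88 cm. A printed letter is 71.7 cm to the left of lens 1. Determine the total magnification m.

Lens 1: 1/d_i1 = 1/(18.4) − 1/(71.7) = 0.04040, so d_i1 = 24.75 cm; m₁ = −d_i1/d_o1 = -0.3452.
d_o2 = 28.3 − (24.75) = 3.550 cm.
Lens 2: 1/d_i2 = 1/(9.88) − 1/(3.550) = -0.1805, so d_i2 = -5.541 cm; m₂ = −d_i2/d_o2 = +1.561.
m = m₁·m₂ = (-0.3452)(+1.561) = -0.539.

m = -0.539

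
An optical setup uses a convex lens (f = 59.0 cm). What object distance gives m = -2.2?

m = −d_i/d_o ⇒ d_i = −m·d_o.
1/f = 1/d_o + 1/d_i = 1/d_o − 1/(m·d_o) = (1 − 1/m)/d_o, so d_o = f(1 − 1/m) = (59.00)(1 − 1/(-2.2)) = 85.8 cm.

85.8 cm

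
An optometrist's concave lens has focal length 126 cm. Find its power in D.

P = -0.794 D

For a concave lens, f = −126 cm.
f = -126 cm = -1.26 m.
P = 1/f = 1/(-1.26 m) = -0.794 D.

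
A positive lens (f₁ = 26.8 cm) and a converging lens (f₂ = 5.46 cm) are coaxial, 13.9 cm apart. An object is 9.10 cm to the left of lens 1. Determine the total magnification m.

m = -0.372

Lens 1: 1/d_i1 = 1/(26.8) − 1/(9.10) = -0.07258, so d_i1 = -13.78 cm; m₁ = −d_i1/d_o1 = +1.514.
d_o2 = 13.9 − (-13.78) = 27.68 cm.
Lens 2: 1/d_i2 = 1/(5.46) − 1/(27.68) = 0.1470, so d_i2 = 6.802 cm; m₂ = −d_i2/d_o2 = -0.2457.
m = m₁·m₂ = (+1.514)(-0.2457) = -0.372.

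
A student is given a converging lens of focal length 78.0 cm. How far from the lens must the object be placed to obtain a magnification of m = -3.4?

101 cm

m = −d_i/d_o ⇒ d_i = −m·d_o.
1/f = 1/d_o + 1/d_i = 1/d_o − 1/(m·d_o) = (1 − 1/m)/d_o, so d_o = f(1 − 1/m) = (78.00)(1 − 1/(-3.4)) = 101 cm.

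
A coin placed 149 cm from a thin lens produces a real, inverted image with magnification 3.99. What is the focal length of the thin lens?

f = 119 cm (converging)

m = −d_i/d_o ⇒ d_i = −m·d_o = −(-3.99)·(149) = 594.5 cm.
1/f = 1/d_o + 1/d_i = 1/(149) + 1/(594.5) = 0.008393, so f = 119 cm.
Since f is positive, the thin lens is converging.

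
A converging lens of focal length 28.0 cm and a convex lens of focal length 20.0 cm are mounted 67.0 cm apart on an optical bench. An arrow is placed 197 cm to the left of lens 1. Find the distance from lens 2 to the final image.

Lens 1: 1/d_i1 = 1/f₁ − 1/d_o1 = 1/(28.0) − 1/(197) = 0.03064, so d_i1 = 32.64 cm.
The intermediate image is 32.64 cm to the right of lens 1, which is 67.0 − (32.64) = 34.36 cm to the left of lens 2, so d_o2 = +34.36 cm.
Lens 2: 1/d_i2 = 1/f₂ − 1/d_o2 = 1/(20.0) − 1/(34.36) = 0.02090, so d_i2 = 47.9 cm.
The final image is real, 47.9 cm to the right of lens 2 (overall magnification ≈ 0.23).

47.9 cm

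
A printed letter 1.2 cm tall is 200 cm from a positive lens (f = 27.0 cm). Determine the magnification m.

1/d_i = 1/f − 1/d_o = 1/(27.00) − 1/(200) = 0.03204, so d_i = 31.21 cm.
m = −d_i/d_o = −(31.21)/(200) = -0.156.
The image is real, inverted and reduced, on the far side of the lens.

m = -0.156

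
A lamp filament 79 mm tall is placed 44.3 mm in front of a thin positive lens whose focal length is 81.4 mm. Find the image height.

1/d_i = 1/f − 1/d_o = 1/(81.40) − 1/(44.3) = -0.01029, so d_i = -97.20 mm.
m = −d_i/d_o = +2.194.
|h_i| = |m|·h_o = 2.194 × 79 = 173 mm. The image is virtual, upright and enlarged, on the same side as the object.

173 mm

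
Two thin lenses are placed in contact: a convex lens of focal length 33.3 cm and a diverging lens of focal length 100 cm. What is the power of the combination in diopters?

P = +2.00 D

P₁ = 1/f₁ = 1/(0.333 m) = +3.003 D; P₂ = 1/f₂ = 1/(-1.00 m) = -1.000 D.
For thin lenses in contact, P = P₁ + P₂ = (+3.003) + (-1.000) = +2.00 D.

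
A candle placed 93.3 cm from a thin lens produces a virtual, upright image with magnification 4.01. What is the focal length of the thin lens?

f = 124 cm (converging)

m = −d_i/d_o ⇒ d_i = −m·d_o = −(+4.01)·(93.3) = -374.1 cm.
1/f = 1/d_o + 1/d_i = 1/(93.3) + 1/(-374.1) = 0.008045, so f = 124 cm.
Since f is positive, the thin lens is converging.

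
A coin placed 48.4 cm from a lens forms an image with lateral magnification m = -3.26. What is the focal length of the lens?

f = 37.0 cm (converging)

m = −d_i/d_o ⇒ d_i = −m·d_o = −(-3.26)·(48.4) = 157.8 cm.
1/f = 1/d_o + 1/d_i = 1/(48.4) + 1/(157.8) = 0.02700, so f = 37.0 cm.
Since f is positive, the lens is converging.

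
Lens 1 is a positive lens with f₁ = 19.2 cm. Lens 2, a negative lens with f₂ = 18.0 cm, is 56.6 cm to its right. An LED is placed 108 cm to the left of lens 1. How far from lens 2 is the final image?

Lens 1: 1/d_i1 = 1/f₁ − 1/d_o1 = 1/(19.2) − 1/(108) = 0.04282, so d_i1 = 23.35 cm.
The intermediate image is 23.35 cm to the right of lens 1, which is 56.6 − (23.35) = 33.25 cm to the left of lens 2, so d_o2 = +33.25 cm.
Lens 2 is diverging, so f₂ = −18.0 cm.
Lens 2: 1/d_i2 = 1/f₂ − 1/d_o2 = 1/(-18.0) − 1/(33.25) = -0.08563, so d_i2 = -11.7 cm.
The final image is virtual, 11.7 cm to the left of lens 2 (overall magnification ≈ -0.076).

11.7 cm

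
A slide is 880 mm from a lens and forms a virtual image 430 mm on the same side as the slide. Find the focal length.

Virtual image ⇒ d_i = −430 mm.
1/f = 1/d_o + 1/d_i = 1/(880) + 1/(-430) = -0.001189, so f = -841 mm.
Since f is negative, the lens is diverging.

f = -841 mm (diverging)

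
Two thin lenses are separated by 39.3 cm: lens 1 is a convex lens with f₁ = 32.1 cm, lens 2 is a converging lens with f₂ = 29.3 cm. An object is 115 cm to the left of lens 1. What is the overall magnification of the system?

Lens 1: 1/d_i1 = 1/(32.1) − 1/(115) = 0.02246, so d_i1 = 44.53 cm; m₁ = −d_i1/d_o1 = -0.3872.
d_o2 = 39.3 − (44.53) = -5.230 cm (virtual object).
Lens 2: 1/d_i2 = 1/(29.3) − 1/(-5.230) = 0.2253, so d_i2 = 4.438 cm; m₂ = −d_i2/d_o2 = +0.8485.
m = m₁·m₂ = (-0.3872)(+0.8485) = -0.329.

m = -0.329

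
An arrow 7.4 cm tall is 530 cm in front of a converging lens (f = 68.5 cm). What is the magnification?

1/d_i = 1/f − 1/d_o = 1/(68.50) − 1/(530) = 0.01271, so d_i = 78.67 cm.
m = −d_i/d_o = −(78.67)/(530) = -0.148.
The image is real, inverted and reduced, on the far side of the lens.

m = -0.148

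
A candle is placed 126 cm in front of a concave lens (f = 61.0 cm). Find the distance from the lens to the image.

For a concave lens, f = -61.0 cm.
Thin-lens equation: 1/v = 1/f − 1/u = 1/(-61.00) − 1/(126) = -0.01639 − 0.007937 = -0.02433, so v = -41.1 cm.
The image is virtual, upright and reduced, on the same side as the object.

41.1 cm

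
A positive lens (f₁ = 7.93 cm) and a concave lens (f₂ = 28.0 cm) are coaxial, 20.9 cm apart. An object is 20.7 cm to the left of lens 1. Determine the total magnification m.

Lens 1: 1/d_i1 = 1/(7.93) − 1/(20.7) = 0.07779, so d_i1 = 12.85 cm; m₁ = −d_i1/d_o1 = -0.6208.
d_o2 = 20.9 − (12.85) = 8.050 cm.
f₂ = −28.0 cm (diverging).
Lens 2: 1/d_i2 = 1/(-28.0) − 1/(8.050) = -0.1599, so d_i2 = -6.252 cm; m₂ = −d_i2/d_o2 = +0.7767.
m = m₁·m₂ = (-0.6208)(+0.7767) = -0.482.

m = -0.482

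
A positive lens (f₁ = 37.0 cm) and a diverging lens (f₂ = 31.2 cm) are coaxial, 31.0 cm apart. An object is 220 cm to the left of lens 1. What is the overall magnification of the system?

Lens 1: 1/d_i1 = 1/(37.0) − 1/(220) = 0.02248, so d_i1 = 44.48 cm; m₁ = −d_i1/d_o1 = -0.2022.
d_o2 = 31.0 − (44.48) = -13.48 cm (virtual object).
f₂ = −31.2 cm (diverging).
Lens 2: 1/d_i2 = 1/(-31.2) − 1/(-13.48) = 0.04213, so d_i2 = 23.73 cm; m₂ = −d_i2/d_o2 = +1.761.
m = m₁·m₂ = (-0.2022)(+1.761) = -0.356.

m = -0.356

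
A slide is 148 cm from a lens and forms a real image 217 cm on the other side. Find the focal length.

f = 88.0 cm (converging)

Real image ⇒ d_i = +217 cm.
1/f = 1/d_o + 1/d_i = 1/(148) + 1/(217) = 0.01137, so f = 88.0 cm.
Since f is positive, the lens is converging.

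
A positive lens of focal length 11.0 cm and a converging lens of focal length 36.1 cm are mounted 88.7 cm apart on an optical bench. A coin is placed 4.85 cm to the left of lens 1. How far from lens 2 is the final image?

Lens 1: 1/d_i1 = 1/f₁ − 1/d_o1 = 1/(11.0) − 1/(4.85) = -0.1153, so d_i1 = -8.675 cm.
The intermediate image is 8.675 cm to the left of lens 1 (virtual), which is 88.7 − (-8.675) = 97.38 cm to the left of lens 2, so d_o2 = +97.38 cm.
Lens 2: 1/d_i2 = 1/f₂ − 1/d_o2 = 1/(36.1) − 1/(97.38) = 0.01743, so d_i2 = 57.4 cm.
The final image is real, 57.4 cm to the right of lens 2 (overall magnification ≈ -1.1).

57.4 cm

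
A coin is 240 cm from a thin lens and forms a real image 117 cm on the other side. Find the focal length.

f = 78.7 cm (converging)

Real image ⇒ d_i = +117 cm.
1/f = 1/d_o + 1/d_i = 1/(240) + 1/(117) = 0.01271, so f = 78.7 cm.
Since f is positive, the thin lens is converging.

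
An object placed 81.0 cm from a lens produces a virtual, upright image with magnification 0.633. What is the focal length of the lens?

f = -140 cm (diverging)

m = −d_i/d_o ⇒ d_i = −m·d_o = −(+0.633)·(81.0) = -51.27 cm.
1/f = 1/d_o + 1/d_i = 1/(81.0) + 1/(-51.27) = -0.007159, so f = -140 cm.
Since f is negative, the lens is diverging.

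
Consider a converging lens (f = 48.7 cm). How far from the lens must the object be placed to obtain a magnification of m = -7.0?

55.7 cm

m = −d_i/d_o ⇒ d_i = −m·d_o.
1/f = 1/d_o + 1/d_i = 1/d_o − 1/(m·d_o) = (1 − 1/m)/d_o, so d_o = f(1 − 1/m) = (48.70)(1 − 1/(-7.0)) = 55.7 cm.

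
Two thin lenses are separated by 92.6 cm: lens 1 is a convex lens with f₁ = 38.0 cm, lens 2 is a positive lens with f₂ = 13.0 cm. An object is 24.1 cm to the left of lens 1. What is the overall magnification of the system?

m = -0.244

Lens 1: 1/d_i1 = 1/(38.0) − 1/(24.1) = -0.01518, so d_i1 = -65.88 cm; m₁ = −d_i1/d_o1 = +2.734.
d_o2 = 92.6 − (-65.88) = 158.5 cm.
Lens 2: 1/d_i2 = 1/(13.0) − 1/(158.5) = 0.07061, so d_i2 = 14.16 cm; m₂ = −d_i2/d_o2 = -0.08935.
m = m₁·m₂ = (+2.734)(-0.08935) = -0.244.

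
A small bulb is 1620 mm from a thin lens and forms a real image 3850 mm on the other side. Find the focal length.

Real image ⇒ d_i = +3850 mm.
1/f = 1/d_o + 1/d_i = 1/(1620) + 1/(3850) = 0.0008770, so f = 1140 mm.
Since f is positive, the thin lens is converging.

f = 1140 mm (converging)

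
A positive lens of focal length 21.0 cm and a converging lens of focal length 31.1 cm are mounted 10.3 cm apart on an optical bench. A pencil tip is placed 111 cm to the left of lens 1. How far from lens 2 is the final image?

Lens 1: 1/d_i1 = 1/f₁ − 1/d_o1 = 1/(21.0) − 1/(111) = 0.03861, so d_i1 = 25.90 cm.
The intermediate image is 25.90 cm to the right of lens 1, which lies 15.60 cm to the right of lens 2 — a virtual object — so d_o2 = −15.60 cm.
Lens 2: 1/d_i2 = 1/f₂ − 1/d_o2 = 1/(31.1) − 1/(-15.60) = 0.09626, so d_i2 = 10.4 cm.
The final image is real, 10.4 cm to the right of lens 2 (overall magnification ≈ -0.16).

10.4 cm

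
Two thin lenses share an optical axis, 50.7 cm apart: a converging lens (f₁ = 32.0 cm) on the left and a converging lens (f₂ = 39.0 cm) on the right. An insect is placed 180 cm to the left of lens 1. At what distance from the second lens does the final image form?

16.9 cm

Lens 1: 1/d_i1 = 1/f₁ − 1/d_o1 = 1/(32.0) − 1/(180) = 0.02569, so d_i1 = 38.92 cm.
The intermediate image is 38.92 cm to the right of lens 1, which is 50.7 − (38.92) = 11.78 cm to the left of lens 2, so d_o2 = +11.78 cm.
Lens 2: 1/d_i2 = 1/f₂ − 1/d_o2 = 1/(39.0) − 1/(11.78) = -0.05925, so d_i2 = -16.9 cm.
The final image is virtual, 16.9 cm to the left of lens 2 (overall magnification ≈ -0.31).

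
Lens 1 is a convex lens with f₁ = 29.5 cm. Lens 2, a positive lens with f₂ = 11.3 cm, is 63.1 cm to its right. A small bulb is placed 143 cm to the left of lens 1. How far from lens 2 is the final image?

20.0 cm

Lens 1: 1/d_i1 = 1/f₁ − 1/d_o1 = 1/(29.5) − 1/(143) = 0.02691, so d_i1 = 37.17 cm.
The intermediate image is 37.17 cm to the right of lens 1, which is 63.1 − (37.17) = 25.93 cm to the left of lens 2, so d_o2 = +25.93 cm.
Lens 2: 1/d_i2 = 1/f₂ − 1/d_o2 = 1/(11.3) − 1/(25.93) = 0.04993, so d_i2 = 20.0 cm.
The final image is real, 20.0 cm to the right of lens 2 (overall magnification ≈ 0.20).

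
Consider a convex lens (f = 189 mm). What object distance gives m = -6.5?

m = −d_i/d_o ⇒ d_i = −m·d_o.
1/f = 1/d_o + 1/d_i = 1/d_o − 1/(m·d_o) = (1 − 1/m)/d_o, so d_o = f(1 − 1/m) = (189.0)(1 − 1/(-6.5)) = 218 mm.

218 mm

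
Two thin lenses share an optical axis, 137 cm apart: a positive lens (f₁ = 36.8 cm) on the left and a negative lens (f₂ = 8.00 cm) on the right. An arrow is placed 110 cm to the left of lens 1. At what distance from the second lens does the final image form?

Lens 1: 1/d_i1 = 1/f₁ − 1/d_o1 = 1/(36.8) − 1/(110) = 0.01808, so d_i1 = 55.30 cm.
The intermediate image is 55.30 cm to the right of lens 1, which is 137 − (55.30) = 81.70 cm to the left of lens 2, so d_o2 = +81.70 cm.
Lens 2 is diverging, so f₂ = −8.00 cm.
Lens 2: 1/d_i2 = 1/f₂ − 1/d_o2 = 1/(-8.00) − 1/(81.70) = -0.1372, so d_i2 = -7.29 cm.
The final image is virtual, 7.29 cm to the left of lens 2 (overall magnification ≈ -0.045).

7.29 cm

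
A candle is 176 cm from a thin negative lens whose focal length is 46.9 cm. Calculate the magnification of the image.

For a negative lens, f = -46.9 cm.
1/d_i = 1/f − 1/d_o = 1/(-46.90) − 1/(176) = -0.02700, so d_i = -37.03 cm.
m = −d_i/d_o = −(-37.03)/(176) = +0.210.
The image is virtual, upright and reduced, on the same side as the object.

m = +0.210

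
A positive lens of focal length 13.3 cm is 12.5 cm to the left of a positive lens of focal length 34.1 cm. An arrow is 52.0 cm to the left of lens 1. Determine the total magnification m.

m = -0.297

Lens 1: 1/d_i1 = 1/(13.3) − 1/(52.0) = 0.05596, so d_i1 = 17.87 cm; m₁ = −d_i1/d_o1 = -0.3437.
d_o2 = 12.5 − (17.87) = -5.370 cm (virtual object).
Lens 2: 1/d_i2 = 1/(34.1) − 1/(-5.370) = 0.2155, so d_i2 = 4.639 cm; m₂ = −d_i2/d_o2 = +0.8639.
m = m₁·m₂ = (-0.3437)(+0.8639) = -0.297.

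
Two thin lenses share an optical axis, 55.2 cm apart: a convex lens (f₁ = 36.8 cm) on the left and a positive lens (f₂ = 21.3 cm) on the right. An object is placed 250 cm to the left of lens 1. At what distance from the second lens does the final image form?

27.7 cm

Lens 1: 1/d_i1 = 1/f₁ − 1/d_o1 = 1/(36.8) − 1/(250) = 0.02317, so d_i1 = 43.15 cm.
The intermediate image is 43.15 cm to the right of lens 1, which is 55.2 − (43.15) = 12.05 cm to the left of lens 2, so d_o2 = +12.05 cm.
Lens 2: 1/d_i2 = 1/f₂ − 1/d_o2 = 1/(21.3) − 1/(12.05) = -0.03604, so d_i2 = -27.7 cm.
The final image is virtual, 27.7 cm to the left of lens 2 (overall magnification ≈ -0.40).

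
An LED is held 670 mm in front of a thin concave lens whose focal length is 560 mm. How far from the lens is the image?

305 mm

For a concave lens, f = -560 mm.
Thin-lens equation: 1/q = 1/f − 1/p = 1/(-560.0) − 1/(670) = -0.001786 − 0.001493 = -0.003278, so q = -305 mm.
The image is virtual, upright and reduced, on the same side as the object.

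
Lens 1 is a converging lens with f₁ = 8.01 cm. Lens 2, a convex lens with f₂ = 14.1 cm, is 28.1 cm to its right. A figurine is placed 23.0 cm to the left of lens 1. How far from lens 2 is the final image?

130 cm

Lens 1: 1/d_i1 = 1/f₁ − 1/d_o1 = 1/(8.01) − 1/(23.0) = 0.08137, so d_i1 = 12.29 cm.
The intermediate image is 12.29 cm to the right of lens 1, which is 28.1 − (12.29) = 15.81 cm to the left of lens 2, so d_o2 = +15.81 cm.
Lens 2: 1/d_i2 = 1/f₂ − 1/d_o2 = 1/(14.1) − 1/(15.81) = 0.007671, so d_i2 = 130 cm.
The final image is real, 130 cm to the right of lens 2 (overall magnification ≈ 4.4).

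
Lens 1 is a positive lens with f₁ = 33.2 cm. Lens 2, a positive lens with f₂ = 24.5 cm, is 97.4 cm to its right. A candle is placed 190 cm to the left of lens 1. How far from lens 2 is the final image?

42.9 cm

Lens 1: 1/d_i1 = 1/f₁ − 1/d_o1 = 1/(33.2) − 1/(190) = 0.02486, so d_i1 = 40.23 cm.
The intermediate image is 40.23 cm to the right of lens 1, which is 97.4 − (40.23) = 57.17 cm to the left of lens 2, so d_o2 = +57.17 cm.
Lens 2: 1/d_i2 = 1/f₂ − 1/d_o2 = 1/(24.5) − 1/(57.17) = 0.02332, so d_i2 = 42.9 cm.
The final image is real, 42.9 cm to the right of lens 2 (overall magnification ≈ 0.16).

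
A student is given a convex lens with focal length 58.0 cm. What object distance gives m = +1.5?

19.3 cm

m = −d_i/d_o ⇒ d_i = −m·d_o.
1/f = 1/d_o + 1/d_i = 1/d_o − 1/(m·d_o) = (1 − 1/m)/d_o, so d_o = f(1 − 1/m) = (58.00)(1 − 1/(+1.5)) = 19.3 cm.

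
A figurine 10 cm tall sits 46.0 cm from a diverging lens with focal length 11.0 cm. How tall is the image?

For a diverging lens, f = -11.0 cm.
1/d_i = 1/f − 1/d_o = 1/(-11.00) − 1/(46.0) = -0.1126, so d_i = -8.877 cm.
m = −d_i/d_o = +0.1930.
|h_i| = |m|·h_o = 0.1930 × 10 = 1.93 cm. The image is virtual, upright and reduced, on the same side as the object.

1.93 cm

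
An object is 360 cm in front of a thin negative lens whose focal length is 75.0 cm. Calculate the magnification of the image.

m = +0.172

For a negative lens, f = -75.0 cm.
1/d_i = 1/f − 1/d_o = 1/(-75.00) − 1/(360) = -0.01611, so d_i = -62.07 cm.
m = −d_i/d_o = −(-62.07)/(360) = +0.172.
The image is virtual, upright and reduced, on the same side as the object.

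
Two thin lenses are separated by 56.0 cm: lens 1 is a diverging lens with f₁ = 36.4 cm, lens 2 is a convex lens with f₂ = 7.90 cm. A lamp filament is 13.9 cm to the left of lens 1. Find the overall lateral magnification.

m = -0.0983

f₁ = −36.4 cm (diverging).
Lens 1: 1/d_i1 = 1/(-36.4) − 1/(13.9) = -0.09941, so d_i1 = -10.06 cm; m₁ = −d_i1/d_o1 = +0.7237.
d_o2 = 56.0 − (-10.06) = 66.06 cm.
Lens 2: 1/d_i2 = 1/(7.90) − 1/(66.06) = 0.1114, so d_i2 = 8.973 cm; m₂ = −d_i2/d_o2 = -0.1358.
m = m₁·m₂ = (+0.7237)(-0.1358) = -0.0983.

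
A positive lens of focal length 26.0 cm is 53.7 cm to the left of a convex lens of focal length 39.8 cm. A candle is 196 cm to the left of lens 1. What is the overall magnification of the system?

Lens 1: 1/d_i1 = 1/(26.0) − 1/(196) = 0.03336, so d_i1 = 29.98 cm; m₁ = −d_i1/d_o1 = -0.1530.
d_o2 = 53.7 − (29.98) = 23.72 cm.
Lens 2: 1/d_i2 = 1/(39.8) − 1/(23.72) = -0.01703, so d_i2 = -58.71 cm; m₂ = −d_i2/d_o2 = +2.475.
m = m₁·m₂ = (-0.1530)(+2.475) = -0.379.

m = -0.379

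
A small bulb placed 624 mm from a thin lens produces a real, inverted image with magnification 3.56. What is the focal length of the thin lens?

f = 487 mm (converging)

m = −d_i/d_o ⇒ d_i = −m·d_o = −(-3.56)·(624) = 2221 mm.
1/f = 1/d_o + 1/d_i = 1/(624) + 1/(2221) = 0.002053, so f = 487 mm.
Since f is positive, the thin lens is converging.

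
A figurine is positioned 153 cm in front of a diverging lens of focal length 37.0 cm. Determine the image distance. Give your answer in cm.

29.8 cm

For a diverging lens, f = -37.0 cm.
Lens equation: 1/s_i = 1/f − 1/s_o = 1/(-37.00) − 1/(153) = -0.02703 − 0.006536 = -0.03356, so s_i = -29.8 cm.
The image is virtual, upright and reduced, on the same side as the object.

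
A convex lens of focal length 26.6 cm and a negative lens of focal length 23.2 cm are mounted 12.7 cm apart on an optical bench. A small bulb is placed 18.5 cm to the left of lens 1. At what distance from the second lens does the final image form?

Lens 1: 1/d_i1 = 1/f₁ − 1/d_o1 = 1/(26.6) − 1/(18.5) = -0.01646, so d_i1 = -60.75 cm.
The intermediate image is 60.75 cm to the left of lens 1 (virtual), which is 12.7 − (-60.75) = 73.45 cm to the left of lens 2, so d_o2 = +73.45 cm.
Lens 2 is diverging, so f₂ = −23.2 cm.
Lens 2: 1/d_i2 = 1/f₂ − 1/d_o2 = 1/(-23.2) − 1/(73.45) = -0.05672, so d_i2 = -17.6 cm.
The final image is virtual, 17.6 cm to the left of lens 2 (overall magnification ≈ 0.79).

17.6 cm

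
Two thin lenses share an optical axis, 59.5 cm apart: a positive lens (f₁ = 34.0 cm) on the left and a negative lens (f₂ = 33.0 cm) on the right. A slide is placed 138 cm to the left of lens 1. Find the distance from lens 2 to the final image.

10.0 cm

Lens 1: 1/d_i1 = 1/f₁ − 1/d_o1 = 1/(34.0) − 1/(138) = 0.02217, so d_i1 = 45.12 cm.
The intermediate image is 45.12 cm to the right of lens 1, which is 59.5 − (45.12) = 14.38 cm to the left of lens 2, so d_o2 = +14.38 cm.
Lens 2 is diverging, so f₂ = −33.0 cm.
Lens 2: 1/d_i2 = 1/f₂ − 1/d_o2 = 1/(-33.0) − 1/(14.38) = -0.09984, so d_i2 = -10.0 cm.
The final image is virtual, 10.0 cm to the left of lens 2 (overall magnification ≈ -0.23).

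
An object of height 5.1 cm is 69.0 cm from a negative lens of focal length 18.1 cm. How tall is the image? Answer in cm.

1.06 cm

For a negative lens, f = -18.1 cm.
1/d_i = 1/f − 1/d_o = 1/(-18.10) − 1/(69.0) = -0.06974, so d_i = -14.34 cm.
m = −d_i/d_o = +0.2078.
|h_i| = |m|·h_o = 0.2078 × 5.1 = 1.06 cm. The image is virtual, upright and reduced, on the same side as the object.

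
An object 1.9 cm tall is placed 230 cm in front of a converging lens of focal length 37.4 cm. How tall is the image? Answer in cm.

1/d_i = 1/f − 1/d_o = 1/(37.40) − 1/(230) = 0.02239, so d_i = 44.66 cm.
m = −d_i/d_o = -0.1942.
|h_i| = |m|·h_o = 0.1942 × 1.9 = 0.369 cm. The image is real, inverted and reduced, on the far side of the lens.

0.369 cm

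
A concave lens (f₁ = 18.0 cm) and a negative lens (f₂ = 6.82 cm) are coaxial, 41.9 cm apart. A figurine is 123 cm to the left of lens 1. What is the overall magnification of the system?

m = +0.0135

f₁ = −18.0 cm (diverging).
Lens 1: 1/d_i1 = 1/(-18.0) − 1/(123) = -0.06369, so d_i1 = -15.70 cm; m₁ = −d_i1/d_o1 = +0.1276.
d_o2 = 41.9 − (-15.70) = 57.60 cm.
f₂ = −6.82 cm (diverging).
Lens 2: 1/d_i2 = 1/(-6.82) − 1/(57.60) = -0.1640, so d_i2 = -6.098 cm; m₂ = −d_i2/d_o2 = +0.1059.
m = m₁·m₂ = (+0.1276)(+0.1059) = +0.0135.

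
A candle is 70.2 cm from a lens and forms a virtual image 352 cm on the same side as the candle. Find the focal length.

Virtual image ⇒ d_i = −352 cm.
1/f = 1/d_o + 1/d_i = 1/(70.2) + 1/(-352) = 0.01140, so f = 87.7 cm.
Since f is positive, the lens is converging.

f = 87.7 cm (converging)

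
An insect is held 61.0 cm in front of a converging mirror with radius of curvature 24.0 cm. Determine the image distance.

14.9 cm

f = R/2 = 24.0/2 = 12.00 cm.
Mirror equation: 1/d_i = 1/f − 1/d_o = 1/(12.00) − 1/(61.0) = 0.08333 − 0.01639 = 0.06694, so d_i = 14.9 cm.
The image is real, inverted and reduced, in front of the mirror.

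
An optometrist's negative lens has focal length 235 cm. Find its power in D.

P = -0.426 D

For a negative lens, f = −235 cm.
f = -235 cm = -2.35 m.
P = 1/f = 1/(-2.35 m) = -0.426 D.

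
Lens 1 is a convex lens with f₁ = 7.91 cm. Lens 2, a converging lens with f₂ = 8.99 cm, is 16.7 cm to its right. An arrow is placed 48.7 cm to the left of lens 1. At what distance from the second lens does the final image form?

Lens 1: 1/d_i1 = 1/f₁ − 1/d_o1 = 1/(7.91) − 1/(48.7) = 0.1059, so d_i1 = 9.444 cm.
The intermediate image is 9.444 cm to the right of lens 1, which is 16.7 − (9.444) = 7.256 cm to the left of lens 2, so d_o2 = +7.256 cm.
Lens 2: 1/d_i2 = 1/f₂ − 1/d_o2 = 1/(8.99) − 1/(7.256) = -0.02658, so d_i2 = -37.6 cm.
The final image is virtual, 37.6 cm to the left of lens 2 (overall magnification ≈ -1.0).

37.6 cm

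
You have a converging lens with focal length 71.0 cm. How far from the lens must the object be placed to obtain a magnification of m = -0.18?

465 cm

m = −d_i/d_o ⇒ d_i = −m·d_o.
1/f = 1/d_o + 1/d_i = 1/d_o − 1/(m·d_o) = (1 − 1/m)/d_o, so d_o = f(1 − 1/m) = (71.00)(1 − 1/(-0.18)) = 465 cm.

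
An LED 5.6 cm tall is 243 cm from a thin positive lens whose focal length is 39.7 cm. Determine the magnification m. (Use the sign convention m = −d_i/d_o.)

m = -0.195

1/d_i = 1/f − 1/d_o = 1/(39.70) − 1/(243) = 0.02107, so d_i = 47.45 cm.
m = −d_i/d_o = −(47.45)/(243) = -0.195.
The image is real, inverted and reduced, on the far side of the lens.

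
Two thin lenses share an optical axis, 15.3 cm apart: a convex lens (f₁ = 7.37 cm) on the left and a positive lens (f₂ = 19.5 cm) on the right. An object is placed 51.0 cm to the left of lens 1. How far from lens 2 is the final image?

10.2 cm

Lens 1: 1/d_i1 = 1/f₁ − 1/d_o1 = 1/(7.37) − 1/(51.0) = 0.1161, so d_i1 = 8.615 cm.
The intermediate image is 8.615 cm to the right of lens 1, which is 15.3 − (8.615) = 6.685 cm to the left of lens 2, so d_o2 = +6.685 cm.
Lens 2: 1/d_i2 = 1/f₂ − 1/d_o2 = 1/(19.5) − 1/(6.685) = -0.09831, so d_i2 = -10.2 cm.
The final image is virtual, 10.2 cm to the left of lens 2 (overall magnification ≈ -0.26).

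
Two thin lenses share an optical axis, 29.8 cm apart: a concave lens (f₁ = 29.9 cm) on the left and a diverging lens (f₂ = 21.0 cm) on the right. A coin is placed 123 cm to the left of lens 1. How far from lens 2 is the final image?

Lens 1 is diverging, so f₁ = −29.9 cm.
Lens 1: 1/d_i1 = 1/f₁ − 1/d_o1 = 1/(-29.9) − 1/(123) = -0.04157, so d_i1 = -24.05 cm.
The intermediate image is 24.05 cm to the left of lens 1 (virtual), which is 29.8 − (-24.05) = 53.85 cm to the left of lens 2, so d_o2 = +53.85 cm.
Lens 2 is diverging, so f₂ = −21.0 cm.
Lens 2: 1/d_i2 = 1/f₂ − 1/d_o2 = 1/(-21.0) − 1/(53.85) = -0.06619, so d_i2 = -15.1 cm.
The final image is virtual, 15.1 cm to the left of lens 2 (overall magnification ≈ 0.055).

15.1 cm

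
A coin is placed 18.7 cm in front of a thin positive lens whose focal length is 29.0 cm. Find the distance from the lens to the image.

Thin-lens equation: 1/d_i = 1/f − 1/d_o = 1/(29.00) − 1/(18.7) = 0.03448 − 0.05348 = -0.01899, so d_i = -52.7 cm.
The image is virtual, upright and enlarged, on the same side as the object.

52.7 cm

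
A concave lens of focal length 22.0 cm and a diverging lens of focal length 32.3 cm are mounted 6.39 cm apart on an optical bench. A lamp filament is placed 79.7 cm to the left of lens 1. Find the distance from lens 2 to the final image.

13.6 cm

Lens 1 is diverging, so f₁ = −22.0 cm.
Lens 1: 1/d_i1 = 1/f₁ − 1/d_o1 = 1/(-22.0) − 1/(79.7) = -0.05800, so d_i1 = -17.24 cm.
The intermediate image is 17.24 cm to the left of lens 1 (virtual), which is 6.39 − (-17.24) = 23.63 cm to the left of lens 2, so d_o2 = +23.63 cm.
Lens 2 is diverging, so f₂ = −32.3 cm.
Lens 2: 1/d_i2 = 1/f₂ − 1/d_o2 = 1/(-32.3) − 1/(23.63) = -0.07328, so d_i2 = -13.6 cm.
The final image is virtual, 13.6 cm to the left of lens 2 (overall magnification ≈ 0.12).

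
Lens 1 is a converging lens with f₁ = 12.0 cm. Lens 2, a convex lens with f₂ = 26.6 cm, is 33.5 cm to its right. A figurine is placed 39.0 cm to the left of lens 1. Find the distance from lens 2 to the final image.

41.2 cm

Lens 1: 1/d_i1 = 1/f₁ − 1/d_o1 = 1/(12.0) − 1/(39.0) = 0.05769, so d_i1 = 17.33 cm.
The intermediate image is 17.33 cm to the right of lens 1, which is 33.5 − (17.33) = 16.17 cm to the left of lens 2, so d_o2 = +16.17 cm.
Lens 2: 1/d_i2 = 1/f₂ − 1/d_o2 = 1/(26.6) − 1/(16.17) = -0.02425, so d_i2 = -41.2 cm.
The final image is virtual, 41.2 cm to the left of lens 2 (overall magnification ≈ -1.1).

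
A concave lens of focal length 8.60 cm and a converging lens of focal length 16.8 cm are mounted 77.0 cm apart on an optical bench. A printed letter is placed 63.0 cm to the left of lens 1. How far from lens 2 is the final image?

21.0 cm

Lens 1 is diverging, so f₁ = −8.60 cm.
Lens 1: 1/d_i1 = 1/f₁ − 1/d_o1 = 1/(-8.60) − 1/(63.0) = -0.1322, so d_i1 = -7.567 cm.
The intermediate image is 7.567 cm to the left of lens 1 (virtual), which is 77.0 − (-7.567) = 84.57 cm to the left of lens 2, so d_o2 = +84.57 cm.
Lens 2: 1/d_i2 = 1/f₂ − 1/d_o2 = 1/(16.8) − 1/(84.57) = 0.04770, so d_i2 = 21.0 cm.
The final image is real, 21.0 cm to the right of lens 2 (overall magnification ≈ -0.030).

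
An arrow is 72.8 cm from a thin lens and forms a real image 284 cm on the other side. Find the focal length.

Real image ⇒ d_i = +284 cm.
1/f = 1/d_o + 1/d_i = 1/(72.8) + 1/(284) = 0.01726, so f = 57.9 cm.
Since f is positive, the thin lens is converging.

f = 57.9 cm (converging)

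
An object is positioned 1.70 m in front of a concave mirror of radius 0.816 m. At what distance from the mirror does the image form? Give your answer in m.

f = R/2 = 0.816/2 = 0.4080 m.
Mirror equation: 1/s_i = 1/f − 1/s_o = 1/(0.4080) − 1/(1.70) = 2.451 − 0.5882 = 1.863, so s_i = 0.537 m.
The image is real, inverted and reduced, in front of the mirror.

0.537 m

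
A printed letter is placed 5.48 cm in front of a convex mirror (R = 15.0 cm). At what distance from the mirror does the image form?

f = R/2 = 15.0/2 = 7.500 cm; for a convex mirror, f = -7.500 cm.
Mirror equation: 1/d_i = 1/f − 1/d_o = 1/(-7.500) − 1/(5.48) = -0.1333 − 0.1825 = -0.3158, so d_i = -3.17 cm.
The image is virtual, upright and reduced, behind the mirror.

3.17 cm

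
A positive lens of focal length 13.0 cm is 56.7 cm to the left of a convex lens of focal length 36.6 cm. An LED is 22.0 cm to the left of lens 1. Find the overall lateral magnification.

Lens 1: 1/d_i1 = 1/(13.0) − 1/(22.0) = 0.03147, so d_i1 = 31.78 cm; m₁ = −d_i1/d_o1 = -1.445.
d_o2 = 56.7 − (31.78) = 24.92 cm.
Lens 2: 1/d_i2 = 1/(36.6) − 1/(24.92) = -0.01281, so d_i2 = -78.09 cm; m₂ = −d_i2/d_o2 = +3.134.
m = m₁·m₂ = (-1.445)(+3.134) = -4.53.

m = -4.53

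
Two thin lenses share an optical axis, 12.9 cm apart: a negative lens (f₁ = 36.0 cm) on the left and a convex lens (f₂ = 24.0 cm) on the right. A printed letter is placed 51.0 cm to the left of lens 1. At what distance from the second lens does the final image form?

81.6 cm

Lens 1 is diverging, so f₁ = −36.0 cm.
Lens 1: 1/d_i1 = 1/f₁ − 1/d_o1 = 1/(-36.0) − 1/(51.0) = -0.04739, so d_i1 = -21.10 cm.
The intermediate image is 21.10 cm to the left of lens 1 (virtual), which is 12.9 − (-21.10) = 34.00 cm to the left of lens 2, so d_o2 = +34.00 cm.
Lens 2: 1/d_i2 = 1/f₂ − 1/d_o2 = 1/(24.0) − 1/(34.00) = 0.01225, so d_i2 = 81.6 cm.
The final image is real, 81.6 cm to the right of lens 2 (overall magnification ≈ -0.99).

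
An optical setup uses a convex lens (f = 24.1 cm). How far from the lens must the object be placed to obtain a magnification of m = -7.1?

27.5 cm

m = −d_i/d_o ⇒ d_i = −m·d_o.
1/f = 1/d_o + 1/d_i = 1/d_o − 1/(m·d_o) = (1 − 1/m)/d_o, so d_o = f(1 − 1/m) = (24.10)(1 − 1/(-7.1)) = 27.5 cm.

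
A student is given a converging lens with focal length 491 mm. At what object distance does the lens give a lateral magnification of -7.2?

m = −d_i/d_o ⇒ d_i = −m·d_o.
1/f = 1/d_o + 1/d_i = 1/d_o − 1/(m·d_o) = (1 − 1/m)/d_o, so d_o = f(1 − 1/m) = (491.0)(1 − 1/(-7.2)) = 559 mm.

559 mm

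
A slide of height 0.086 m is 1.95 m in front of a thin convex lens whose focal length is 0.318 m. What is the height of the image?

0.0168 m

1/d_i = 1/f − 1/d_o = 1/(0.3180) − 1/(1.95) = 2.632, so d_i = 0.3800 m.
m = −d_i/d_o = -0.1949.
|h_i| = |m|·h_o = 0.1949 × 0.086 = 0.0168 m. The image is real, inverted and reduced, on the far side of the lens.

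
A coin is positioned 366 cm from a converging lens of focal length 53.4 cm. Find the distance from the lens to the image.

62.5 cm

Lens equation: 1/v = 1/f − 1/u = 1/(53.40) − 1/(366) = 0.01873 − 0.002732 = 0.01599, so v = 62.5 cm.
The image is real, inverted and reduced, on the far side of the lens.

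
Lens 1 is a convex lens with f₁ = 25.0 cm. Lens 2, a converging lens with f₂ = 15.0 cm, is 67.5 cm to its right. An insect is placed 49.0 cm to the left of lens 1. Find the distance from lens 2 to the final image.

169 cm

Lens 1: 1/d_i1 = 1/f₁ − 1/d_o1 = 1/(25.0) − 1/(49.0) = 0.01959, so d_i1 = 51.04 cm.
The intermediate image is 51.04 cm to the right of lens 1, which is 67.5 − (51.04) = 16.46 cm to the left of lens 2, so d_o2 = +16.46 cm.
Lens 2: 1/d_i2 = 1/f₂ − 1/d_o2 = 1/(15.0) − 1/(16.46) = 0.005913, so d_i2 = 169 cm.
The final image is real, 169 cm to the right of lens 2 (overall magnification ≈ 11).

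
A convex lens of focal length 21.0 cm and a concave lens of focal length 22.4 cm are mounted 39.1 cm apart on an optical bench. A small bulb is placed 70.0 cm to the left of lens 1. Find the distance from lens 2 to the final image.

6.47 cm

Lens 1: 1/d_i1 = 1/f₁ − 1/d_o1 = 1/(21.0) − 1/(70.0) = 0.03333, so d_i1 = 30.00 cm.
The intermediate image is 30.00 cm to the right of lens 1, which is 39.1 − (30.00) = 9.100 cm to the left of lens 2, so d_o2 = +9.100 cm.
Lens 2 is diverging, so f₂ = −22.4 cm.
Lens 2: 1/d_i2 = 1/f₂ − 1/d_o2 = 1/(-22.4) − 1/(9.100) = -0.1545, so d_i2 = -6.47 cm.
The final image is virtual, 6.47 cm to the left of lens 2 (overall magnification ≈ -0.30).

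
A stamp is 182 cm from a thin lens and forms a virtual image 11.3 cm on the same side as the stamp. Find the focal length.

Virtual image ⇒ d_i = −11.3 cm.
1/f = 1/d_o + 1/d_i = 1/(182) + 1/(-11.3) = -0.08300, so f = -12.0 cm.
Since f is negative, the thin lens is diverging.

f = -12.0 cm (diverging)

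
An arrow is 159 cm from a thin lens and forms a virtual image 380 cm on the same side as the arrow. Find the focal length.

Virtual image ⇒ d_i = −380 cm.
1/f = 1/d_o + 1/d_i = 1/(159) + 1/(-380) = 0.003658, so f = 273 cm.
Since f is positive, the thin lens is converging.

f = 273 cm (converging)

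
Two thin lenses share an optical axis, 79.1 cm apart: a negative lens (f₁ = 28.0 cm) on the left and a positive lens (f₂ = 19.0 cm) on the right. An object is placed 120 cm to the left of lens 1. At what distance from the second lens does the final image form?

23.4 cm

Lens 1 is diverging, so f₁ = −28.0 cm.
Lens 1: 1/d_i1 = 1/f₁ − 1/d_o1 = 1/(-28.0) − 1/(120) = -0.04405, so d_i1 = -22.70 cm.
The intermediate image is 22.70 cm to the left of lens 1 (virtual), which is 79.1 − (-22.70) = 101.8 cm to the left of lens 2, so d_o2 = +101.8 cm.
Lens 2: 1/d_i2 = 1/f₂ − 1/d_o2 = 1/(19.0) − 1/(101.8) = 0.04281, so d_i2 = 23.4 cm.
The final image is real, 23.4 cm to the right of lens 2 (overall magnification ≈ -0.043).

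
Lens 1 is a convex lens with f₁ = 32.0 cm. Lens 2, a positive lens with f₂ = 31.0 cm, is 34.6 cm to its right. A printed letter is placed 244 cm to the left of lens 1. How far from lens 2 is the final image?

Lens 1: 1/d_i1 = 1/f₁ − 1/d_o1 = 1/(32.0) − 1/(244) = 0.02715, so d_i1 = 36.83 cm.
The intermediate image is 36.83 cm to the right of lens 1, which lies 2.230 cm to the right of lens 2 — a virtual object — so d_o2 = −2.230 cm.
Lens 2: 1/d_i2 = 1/f₂ − 1/d_o2 = 1/(31.0) − 1/(-2.230) = 0.4807, so d_i2 = 2.08 cm.
The final image is real, 2.08 cm to the right of lens 2 (overall magnification ≈ -0.14).

2.08 cm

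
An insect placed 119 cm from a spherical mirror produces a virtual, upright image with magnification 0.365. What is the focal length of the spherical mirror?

m = −d_i/d_o ⇒ d_i = −m·d_o = −(+0.365)·(119) = -43.44 cm.
1/f = 1/d_o + 1/d_i = 1/(119) + 1/(-43.44) = -0.01462, so f = -68.4 cm.
Since f is negative, the spherical mirror is convex.

f = -68.4 cm (convex)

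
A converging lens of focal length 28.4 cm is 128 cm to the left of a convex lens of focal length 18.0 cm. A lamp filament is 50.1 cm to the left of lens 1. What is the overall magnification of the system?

m = +0.530

Lens 1: 1/d_i1 = 1/(28.4) − 1/(50.1) = 0.01525, so d_i1 = 65.57 cm; m₁ = −d_i1/d_o1 = -1.309.
d_o2 = 128 − (65.57) = 62.43 cm.
Lens 2: 1/d_i2 = 1/(18.0) − 1/(62.43) = 0.03954, so d_i2 = 25.29 cm; m₂ = −d_i2/d_o2 = -0.4051.
m = m₁·m₂ = (-1.309)(-0.4051) = +0.530.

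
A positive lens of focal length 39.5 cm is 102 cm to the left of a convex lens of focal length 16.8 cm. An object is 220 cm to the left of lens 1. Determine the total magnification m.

m = +0.0992

Lens 1: 1/d_i1 = 1/(39.5) − 1/(220) = 0.02077, so d_i1 = 48.14 cm; m₁ = −d_i1/d_o1 = -0.2188.
d_o2 = 102 − (48.14) = 53.86 cm.
Lens 2: 1/d_i2 = 1/(16.8) − 1/(53.86) = 0.04096, so d_i2 = 24.42 cm; m₂ = −d_i2/d_o2 = -0.4533.
m = m₁·m₂ = (-0.2188)(-0.4533) = +0.0992.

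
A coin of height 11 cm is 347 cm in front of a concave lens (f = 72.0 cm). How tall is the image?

1.89 cm

For a concave lens, f = -72.0 cm.
1/d_i = 1/f − 1/d_o = 1/(-72.00) − 1/(347) = -0.01677, so d_i = -59.63 cm.
m = −d_i/d_o = +0.1718.
|h_i| = |m|·h_o = 0.1718 × 11 = 1.89 cm. The image is virtual, upright and reduced, on the same side as the object.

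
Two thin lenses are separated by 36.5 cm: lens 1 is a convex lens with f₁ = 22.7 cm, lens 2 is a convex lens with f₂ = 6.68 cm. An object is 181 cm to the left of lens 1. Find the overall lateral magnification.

Lens 1: 1/d_i1 = 1/(22.7) − 1/(181) = 0.03853, so d_i1 = 25.96 cm; m₁ = −d_i1/d_o1 = -0.1434.
d_o2 = 36.5 − (25.96) = 10.54 cm.
Lens 2: 1/d_i2 = 1/(6.68) − 1/(10.54) = 0.05482, so d_i2 = 18.24 cm; m₂ = −d_i2/d_o2 = -1.731.
m = m₁·m₂ = (-0.1434)(-1.731) = +0.248.

m = +0.248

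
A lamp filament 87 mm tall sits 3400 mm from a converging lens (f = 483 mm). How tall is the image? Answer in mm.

14.4 mm

1/d_i = 1/f − 1/d_o = 1/(483.0) − 1/(3400) = 0.001776, so d_i = 563.0 mm.
m = −d_i/d_o = -0.1656.
|h_i| = |m|·h_o = 0.1656 × 87 = 14.4 mm. The image is real, inverted and reduced, on the far side of the lens.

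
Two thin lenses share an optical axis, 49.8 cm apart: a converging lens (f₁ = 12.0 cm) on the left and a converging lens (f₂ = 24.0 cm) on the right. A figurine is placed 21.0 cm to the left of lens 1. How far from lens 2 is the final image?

238 cm

Lens 1: 1/d_i1 = 1/f₁ − 1/d_o1 = 1/(12.0) − 1/(21.0) = 0.03571, so d_i1 = 28.00 cm.
The intermediate image is 28.00 cm to the right of lens 1, which is 49.8 − (28.00) = 21.80 cm to the left of lens 2, so d_o2 = +21.80 cm.
Lens 2: 1/d_i2 = 1/f₂ − 1/d_o2 = 1/(24.0) − 1/(21.80) = -0.004205, so d_i2 = -238 cm.
The final image is virtual, 238 cm to the left of lens 2 (overall magnification ≈ -15).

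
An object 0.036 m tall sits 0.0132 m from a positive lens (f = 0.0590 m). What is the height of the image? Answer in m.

1/d_i = 1/f − 1/d_o = 1/(0.05900) − 1/(0.0132) = -58.81, so d_i = -0.01700 m.
m = −d_i/d_o = +1.288.
|h_i| = |m|·h_o = 1.288 × 0.036 = 0.0464 m. The image is virtual, upright and enlarged, on the same side as the object.

0.0464 m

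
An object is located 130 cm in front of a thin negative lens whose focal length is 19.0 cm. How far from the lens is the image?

For a negative lens, f = -19.0 cm.
Lens equation: 1/q = 1/f − 1/p = 1/(-19.00) − 1/(130) = -0.05263 − 0.007692 = -0.06032, so q = -16.6 cm.
The image is virtual, upright and reduced, on the same side as the object.

16.6 cm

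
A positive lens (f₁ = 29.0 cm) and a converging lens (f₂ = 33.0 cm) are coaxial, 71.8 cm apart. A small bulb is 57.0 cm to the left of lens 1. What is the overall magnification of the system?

Lens 1: 1/d_i1 = 1/(29.0) − 1/(57.0) = 0.01694, so d_i1 = 59.04 cm; m₁ = −d_i1/d_o1 = -1.036.
d_o2 = 71.8 − (59.04) = 12.76 cm.
Lens 2: 1/d_i2 = 1/(33.0) − 1/(12.76) = -0.04807, so d_i2 = -20.80 cm; m₂ = −d_i2/d_o2 = +1.630.
m = m₁·m₂ = (-1.036)(+1.630) = -1.69.

m = -1.69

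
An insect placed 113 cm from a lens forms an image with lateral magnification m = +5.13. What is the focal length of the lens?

m = −d_i/d_o ⇒ d_i = −m·d_o = −(+5.13)·(113) = -579.7 cm.
1/f = 1/d_o + 1/d_i = 1/(113) + 1/(-579.7) = 0.007125, so f = 140 cm.
Since f is positive, the lens is converging.

f = 140 cm (converging)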